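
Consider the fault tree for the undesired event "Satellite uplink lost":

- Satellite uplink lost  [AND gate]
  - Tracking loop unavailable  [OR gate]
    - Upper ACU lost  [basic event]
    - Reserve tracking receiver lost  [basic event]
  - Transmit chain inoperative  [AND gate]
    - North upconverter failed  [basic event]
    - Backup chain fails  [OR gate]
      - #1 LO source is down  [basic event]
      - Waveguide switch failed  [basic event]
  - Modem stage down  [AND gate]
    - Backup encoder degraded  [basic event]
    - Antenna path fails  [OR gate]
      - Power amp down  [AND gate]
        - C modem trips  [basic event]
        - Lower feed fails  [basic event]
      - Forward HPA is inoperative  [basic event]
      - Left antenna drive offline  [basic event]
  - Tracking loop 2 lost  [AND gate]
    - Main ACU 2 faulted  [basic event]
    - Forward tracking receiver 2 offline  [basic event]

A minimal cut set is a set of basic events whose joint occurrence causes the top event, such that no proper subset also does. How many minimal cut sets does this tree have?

12

Tracking loop unavailable [OR]: union of children's cut sets → 2 cut set(s).
Backup chain fails [OR]: union of children's cut sets → 2 cut set(s).
Transmit chain inoperative [AND]: one cut set from each child combined → 1 × 2 = 2 cut set(s).
Power amp down [AND]: one cut set from each child combined → 1 × 1 = 1 cut set(s).
Antenna path fails [OR]: union of children's cut sets → 3 cut set(s).
Modem stage down [AND]: one cut set from each child combined → 1 × 3 = 3 cut set(s).
Tracking loop 2 lost [AND]: one cut set from each child combined → 1 × 1 = 1 cut set(s).
Satellite uplink lost [AND]: one cut set from each child combined → 2 × 2 × 3 × 1 = 12 cut set(s).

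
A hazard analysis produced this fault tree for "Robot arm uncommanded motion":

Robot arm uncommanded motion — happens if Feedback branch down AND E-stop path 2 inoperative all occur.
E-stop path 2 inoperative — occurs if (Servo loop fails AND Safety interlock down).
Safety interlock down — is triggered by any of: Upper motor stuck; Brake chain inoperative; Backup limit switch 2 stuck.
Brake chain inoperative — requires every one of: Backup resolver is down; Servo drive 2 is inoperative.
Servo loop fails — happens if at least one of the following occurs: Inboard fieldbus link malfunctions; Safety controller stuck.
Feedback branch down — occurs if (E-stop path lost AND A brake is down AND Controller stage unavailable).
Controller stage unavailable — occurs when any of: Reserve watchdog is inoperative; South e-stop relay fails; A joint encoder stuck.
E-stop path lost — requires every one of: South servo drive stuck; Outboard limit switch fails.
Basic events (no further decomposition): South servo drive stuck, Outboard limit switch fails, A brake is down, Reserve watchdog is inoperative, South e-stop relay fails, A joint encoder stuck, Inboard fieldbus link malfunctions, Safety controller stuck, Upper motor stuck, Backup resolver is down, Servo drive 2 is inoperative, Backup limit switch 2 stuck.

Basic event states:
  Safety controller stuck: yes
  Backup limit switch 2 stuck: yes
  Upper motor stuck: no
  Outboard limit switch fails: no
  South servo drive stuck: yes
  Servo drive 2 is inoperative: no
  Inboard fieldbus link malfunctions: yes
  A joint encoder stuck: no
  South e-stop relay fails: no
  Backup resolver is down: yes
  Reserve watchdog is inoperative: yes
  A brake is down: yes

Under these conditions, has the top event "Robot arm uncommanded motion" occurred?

No

E-stop path lost [AND]: South servo drive stuck=occurs, Outboard limit switch fails=not → not all inputs occur → does not occur.
Controller stage unavailable [OR]: Reserve watchdog is inoperative=occurs, South e-stop relay fails=not, A joint encoder stuck=not → at least one input occurs → occurs.
Feedback branch down [AND]: E-stop path lost=not, A brake is down=occurs, Controller stage unavailable=occurs → not all inputs occur → does not occur.
Servo loop fails [OR]: Inboard fieldbus link malfunctions=occurs, Safety controller stuck=occurs → at least one input occurs → occurs.
Brake chain inoperative [AND]: Backup resolver is down=occurs, Servo drive 2 is inoperative=not → not all inputs occur → does not occur.
Safety interlock down [OR]: Upper motor stuck=not, Brake chain inoperative=not, Backup limit switch 2 stuck=occurs → at least one input occurs → occurs.
E-stop path 2 inoperative [AND]: Servo loop fails=occurs, Safety interlock down=occurs → all inputs occur → occurs.
Robot arm uncommanded motion [AND]: Feedback branch down=not, E-stop path 2 inoperative=occurs → not all inputs occur → does not occur.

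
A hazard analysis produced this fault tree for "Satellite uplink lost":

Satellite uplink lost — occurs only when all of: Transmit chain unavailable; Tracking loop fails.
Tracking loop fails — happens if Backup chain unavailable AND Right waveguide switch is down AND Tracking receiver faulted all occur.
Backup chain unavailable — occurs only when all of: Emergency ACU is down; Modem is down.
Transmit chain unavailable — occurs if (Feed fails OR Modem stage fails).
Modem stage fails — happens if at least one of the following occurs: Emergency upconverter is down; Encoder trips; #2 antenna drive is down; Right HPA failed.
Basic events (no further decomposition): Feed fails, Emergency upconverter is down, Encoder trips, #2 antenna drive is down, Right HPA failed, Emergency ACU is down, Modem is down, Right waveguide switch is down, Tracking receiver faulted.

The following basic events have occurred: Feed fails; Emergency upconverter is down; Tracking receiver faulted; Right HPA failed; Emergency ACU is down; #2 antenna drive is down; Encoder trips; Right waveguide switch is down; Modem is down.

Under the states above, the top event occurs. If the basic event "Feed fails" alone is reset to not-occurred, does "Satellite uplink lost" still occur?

Counterfactual: set "Feed fails" to not occurred.
Modem stage fails [OR]: Emergency upconverter is down=occurs, Encoder trips=occurs, #2 antenna drive is down=occurs, Right HPA failed=occurs → at least one input occurs → occurs.
Transmit chain unavailable [OR]: Feed fails=not, Modem stage fails=occurs → at least one input occurs → occurs.
Backup chain unavailable [AND]: Emergency ACU is down=occurs, Modem is down=occurs → all inputs occur → occurs.
Tracking loop fails [AND]: Backup chain unavailable=occurs, Right waveguide switch is down=occurs, Tracking receiver faulted=occurs → all inputs occur → occurs.
Satellite uplink lost [AND]: Transmit chain unavailable=occurs, Tracking loop fails=occurs → all inputs occur → occurs.

Yes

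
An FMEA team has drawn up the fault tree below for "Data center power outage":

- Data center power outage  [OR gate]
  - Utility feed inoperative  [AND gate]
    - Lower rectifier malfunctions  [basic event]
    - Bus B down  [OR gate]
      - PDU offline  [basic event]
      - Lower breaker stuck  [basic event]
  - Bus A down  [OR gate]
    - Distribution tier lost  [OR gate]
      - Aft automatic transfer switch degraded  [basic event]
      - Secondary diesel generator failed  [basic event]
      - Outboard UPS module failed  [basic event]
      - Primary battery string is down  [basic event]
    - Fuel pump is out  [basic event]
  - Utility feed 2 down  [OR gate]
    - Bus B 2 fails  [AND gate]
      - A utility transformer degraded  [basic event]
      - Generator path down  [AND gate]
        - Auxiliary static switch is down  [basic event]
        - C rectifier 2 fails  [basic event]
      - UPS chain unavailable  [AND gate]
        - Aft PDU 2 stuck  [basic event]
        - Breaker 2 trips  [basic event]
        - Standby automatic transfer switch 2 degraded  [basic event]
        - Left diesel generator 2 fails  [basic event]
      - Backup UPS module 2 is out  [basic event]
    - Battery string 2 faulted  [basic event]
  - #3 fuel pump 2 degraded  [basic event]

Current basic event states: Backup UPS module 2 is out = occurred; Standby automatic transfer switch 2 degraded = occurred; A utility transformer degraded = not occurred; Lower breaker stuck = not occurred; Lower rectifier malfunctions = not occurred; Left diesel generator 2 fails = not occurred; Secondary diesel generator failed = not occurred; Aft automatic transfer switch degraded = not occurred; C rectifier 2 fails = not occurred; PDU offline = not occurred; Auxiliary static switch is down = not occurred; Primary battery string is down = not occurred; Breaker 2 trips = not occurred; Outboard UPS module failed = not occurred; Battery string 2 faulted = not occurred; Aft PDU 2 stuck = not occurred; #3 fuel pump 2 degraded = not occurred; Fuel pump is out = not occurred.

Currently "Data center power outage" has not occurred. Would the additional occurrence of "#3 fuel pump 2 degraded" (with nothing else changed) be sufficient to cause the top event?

Yes

Counterfactual: set "#3 fuel pump 2 degraded" to occurred.
Bus B down [OR]: PDU offline=not, Lower breaker stuck=not → no input occurs → does not occur.
Utility feed inoperative [AND]: Lower rectifier malfunctions=not, Bus B down=not → not all inputs occur → does not occur.
Distribution tier lost [OR]: Aft automatic transfer switch degraded=not, Secondary diesel generator failed=not, Outboard UPS module failed=not, Primary battery string is down=not → no input occurs → does not occur.
Bus A down [OR]: Distribution tier lost=not, Fuel pump is out=not → no input occurs → does not occur.
Generator path down [AND]: Auxiliary static switch is down=not, C rectifier 2 fails=not → not all inputs occur → does not occur.
UPS chain unavailable [AND]: Aft PDU 2 stuck=not, Breaker 2 trips=not, Standby automatic transfer switch 2 degraded=occurs, Left diesel generator 2 fails=not → not all inputs occur → does not occur.
Bus B 2 fails [AND]: A utility transformer degraded=not, Generator path down=not, UPS chain unavailable=not, Backup UPS module 2 is out=occurs → not all inputs occur → does not occur.
Utility feed 2 down [OR]: Bus B 2 fails=not, Battery string 2 faulted=not → no input occurs → does not occur.
Data center power outage [OR]: Utility feed inoperative=not, Bus A down=not, Utility feed 2 down=not, #3 fuel pump 2 degraded=occurs → at least one input occurs → occurs.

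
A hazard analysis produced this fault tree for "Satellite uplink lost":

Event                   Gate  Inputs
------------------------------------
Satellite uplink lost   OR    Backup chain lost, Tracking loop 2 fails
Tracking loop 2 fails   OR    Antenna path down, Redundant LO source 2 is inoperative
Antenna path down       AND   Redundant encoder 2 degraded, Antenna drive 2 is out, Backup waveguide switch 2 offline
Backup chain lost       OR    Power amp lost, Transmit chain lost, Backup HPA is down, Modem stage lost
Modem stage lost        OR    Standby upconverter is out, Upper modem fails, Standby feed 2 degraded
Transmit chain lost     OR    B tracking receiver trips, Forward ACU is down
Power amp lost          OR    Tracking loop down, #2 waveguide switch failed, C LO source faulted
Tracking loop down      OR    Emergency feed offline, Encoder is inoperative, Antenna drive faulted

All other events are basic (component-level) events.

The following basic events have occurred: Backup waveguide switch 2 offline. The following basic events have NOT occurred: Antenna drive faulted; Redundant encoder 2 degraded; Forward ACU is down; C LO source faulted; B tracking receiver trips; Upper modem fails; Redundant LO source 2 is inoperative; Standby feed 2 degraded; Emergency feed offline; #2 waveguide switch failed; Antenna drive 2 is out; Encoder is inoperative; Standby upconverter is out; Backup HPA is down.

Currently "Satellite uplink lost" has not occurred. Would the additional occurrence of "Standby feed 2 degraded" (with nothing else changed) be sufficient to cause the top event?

Counterfactual: set "Standby feed 2 degraded" to occurred.
Tracking loop down [OR]: Emergency feed offline=not, Encoder is inoperative=not, Antenna drive faulted=not → no input occurs → does not occur.
Power amp lost [OR]: Tracking loop down=not, #2 waveguide switch failed=not, C LO source faulted=not → no input occurs → does not occur.
Transmit chain lost [OR]: B tracking receiver trips=not, Forward ACU is down=not → no input occurs → does not occur.
Modem stage lost [OR]: Standby upconverter is out=not, Upper modem fails=not, Standby feed 2 degraded=occurs → at least one input occurs → occurs.
Backup chain lost [OR]: Power amp lost=not, Transmit chain lost=not, Backup HPA is down=not, Modem stage lost=occurs → at least one input occurs → occurs.
Antenna path down [AND]: Redundant encoder 2 degraded=not, Antenna drive 2 is out=not, Backup waveguide switch 2 offline=occurs → not all inputs occur → does not occur.
Tracking loop 2 fails [OR]: Antenna path down=not, Redundant LO source 2 is inoperative=not → no input occurs → does not occur.
Satellite uplink lost [OR]: Backup chain lost=occurs, Tracking loop 2 fails=not → at least one input occurs → occurs.

Yes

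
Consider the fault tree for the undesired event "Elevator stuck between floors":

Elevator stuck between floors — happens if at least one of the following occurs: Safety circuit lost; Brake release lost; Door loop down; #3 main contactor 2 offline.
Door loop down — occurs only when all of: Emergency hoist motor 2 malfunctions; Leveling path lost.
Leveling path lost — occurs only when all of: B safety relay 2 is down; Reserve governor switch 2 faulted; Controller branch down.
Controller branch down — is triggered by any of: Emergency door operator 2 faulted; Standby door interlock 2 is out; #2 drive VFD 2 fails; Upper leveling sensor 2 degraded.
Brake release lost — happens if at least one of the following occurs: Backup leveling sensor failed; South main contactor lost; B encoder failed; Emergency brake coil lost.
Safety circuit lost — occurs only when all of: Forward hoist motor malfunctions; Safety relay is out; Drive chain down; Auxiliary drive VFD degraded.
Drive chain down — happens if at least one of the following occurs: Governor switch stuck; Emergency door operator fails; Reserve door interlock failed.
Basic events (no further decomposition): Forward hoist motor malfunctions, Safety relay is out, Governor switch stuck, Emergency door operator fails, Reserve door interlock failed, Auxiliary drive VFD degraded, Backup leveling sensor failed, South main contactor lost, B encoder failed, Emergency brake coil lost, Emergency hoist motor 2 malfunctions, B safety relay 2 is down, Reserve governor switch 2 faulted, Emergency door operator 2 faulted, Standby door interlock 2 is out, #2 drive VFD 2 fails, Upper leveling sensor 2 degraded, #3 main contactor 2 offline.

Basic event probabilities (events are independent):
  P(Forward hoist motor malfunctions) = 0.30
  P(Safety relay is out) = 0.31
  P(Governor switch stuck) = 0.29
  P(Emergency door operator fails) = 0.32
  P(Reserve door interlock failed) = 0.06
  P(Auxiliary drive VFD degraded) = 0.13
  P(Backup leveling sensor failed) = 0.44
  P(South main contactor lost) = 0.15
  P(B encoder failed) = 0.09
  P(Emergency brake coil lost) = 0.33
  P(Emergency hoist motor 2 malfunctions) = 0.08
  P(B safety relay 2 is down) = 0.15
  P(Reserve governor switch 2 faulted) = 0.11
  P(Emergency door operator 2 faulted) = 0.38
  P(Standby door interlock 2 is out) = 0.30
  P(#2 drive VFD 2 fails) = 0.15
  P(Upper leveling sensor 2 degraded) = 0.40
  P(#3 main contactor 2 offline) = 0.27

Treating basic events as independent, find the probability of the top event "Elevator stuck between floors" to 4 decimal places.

0.7898

P(Drive chain down) [OR] = 1 − (1−0.29) × (1−0.32) × (1−0.06) = 0.546168
P(Safety circuit lost) [AND] = 0.30 × 0.31 × 0.546168 × 0.13 = 0.006603
P(Brake release lost) [OR] = 1 − (1−0.44) × (1−0.15) × (1−0.09) × (1−0.33) = 0.709783
P(Controller branch down) [OR] = 1 − (1−0.38) × (1−0.30) × (1−0.15) × (1−0.40) = 0.778660
P(Leveling path lost) [AND] = 0.15 × 0.11 × 0.778660 = 0.012848
P(Door loop down) [AND] = 0.08 × 0.012848 = 0.001028
P(Elevator stuck between floors) [OR] = 1 − (1−0.006603) × (1−0.709783) × (1−0.001028) × (1−0.27) = 0.789757
Rounded to 4 decimal places: P(Elevator stuck between floors) ≈ 0.7898.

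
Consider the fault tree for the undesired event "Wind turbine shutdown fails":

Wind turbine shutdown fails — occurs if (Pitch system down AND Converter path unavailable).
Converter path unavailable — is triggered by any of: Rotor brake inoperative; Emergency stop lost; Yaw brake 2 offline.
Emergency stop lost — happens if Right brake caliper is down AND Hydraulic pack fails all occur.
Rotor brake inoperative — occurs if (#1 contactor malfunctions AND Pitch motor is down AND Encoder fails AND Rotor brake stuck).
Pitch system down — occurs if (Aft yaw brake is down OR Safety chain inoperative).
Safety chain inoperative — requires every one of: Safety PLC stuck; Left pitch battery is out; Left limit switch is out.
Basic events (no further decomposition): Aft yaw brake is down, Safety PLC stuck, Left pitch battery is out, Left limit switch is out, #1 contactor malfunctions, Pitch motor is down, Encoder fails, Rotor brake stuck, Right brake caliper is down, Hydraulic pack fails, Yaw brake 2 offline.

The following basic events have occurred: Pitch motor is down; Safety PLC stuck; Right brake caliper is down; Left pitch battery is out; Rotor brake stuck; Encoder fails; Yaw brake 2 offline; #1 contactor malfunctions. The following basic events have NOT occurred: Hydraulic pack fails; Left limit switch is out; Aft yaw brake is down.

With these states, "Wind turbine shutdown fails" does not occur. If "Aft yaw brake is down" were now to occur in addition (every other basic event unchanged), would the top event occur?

Yes

Counterfactual: set "Aft yaw brake is down" to occurred.
Safety chain inoperative [AND]: Safety PLC stuck=occurs, Left pitch battery is out=occurs, Left limit switch is out=not → not all inputs occur → does not occur.
Pitch system down [OR]: Aft yaw brake is down=occurs, Safety chain inoperative=not → at least one input occurs → occurs.
Rotor brake inoperative [AND]: #1 contactor malfunctions=occurs, Pitch motor is down=occurs, Encoder fails=occurs, Rotor brake stuck=occurs → all inputs occur → occurs.
Emergency stop lost [AND]: Right brake caliper is down=occurs, Hydraulic pack fails=not → not all inputs occur → does not occur.
Converter path unavailable [OR]: Rotor brake inoperative=occurs, Emergency stop lost=not, Yaw brake 2 offline=occurs → at least one input occurs → occurs.
Wind turbine shutdown fails [AND]: Pitch system down=occurs, Converter path unavailable=occurs → all inputs occur → occurs.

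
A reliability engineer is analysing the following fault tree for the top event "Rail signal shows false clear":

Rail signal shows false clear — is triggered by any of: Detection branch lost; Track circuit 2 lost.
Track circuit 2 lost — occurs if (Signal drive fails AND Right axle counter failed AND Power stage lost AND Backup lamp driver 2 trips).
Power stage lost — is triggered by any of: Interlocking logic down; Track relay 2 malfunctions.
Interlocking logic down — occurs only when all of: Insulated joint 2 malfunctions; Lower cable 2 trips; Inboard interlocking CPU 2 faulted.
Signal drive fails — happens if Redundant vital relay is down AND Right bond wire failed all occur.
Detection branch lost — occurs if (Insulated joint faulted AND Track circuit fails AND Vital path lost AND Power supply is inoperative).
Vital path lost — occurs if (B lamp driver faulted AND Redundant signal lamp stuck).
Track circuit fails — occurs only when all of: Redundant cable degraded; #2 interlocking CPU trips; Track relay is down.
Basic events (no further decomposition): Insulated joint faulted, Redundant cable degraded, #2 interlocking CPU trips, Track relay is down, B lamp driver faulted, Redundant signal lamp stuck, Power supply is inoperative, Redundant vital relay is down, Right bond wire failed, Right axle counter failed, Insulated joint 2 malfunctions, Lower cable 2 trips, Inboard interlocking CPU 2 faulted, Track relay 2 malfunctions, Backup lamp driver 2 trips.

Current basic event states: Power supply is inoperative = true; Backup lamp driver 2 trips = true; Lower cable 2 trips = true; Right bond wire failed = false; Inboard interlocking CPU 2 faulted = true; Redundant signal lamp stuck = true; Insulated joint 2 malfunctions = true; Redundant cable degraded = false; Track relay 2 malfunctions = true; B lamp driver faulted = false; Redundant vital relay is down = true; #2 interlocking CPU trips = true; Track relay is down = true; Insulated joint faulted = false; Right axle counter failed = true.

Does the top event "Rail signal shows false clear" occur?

Track circuit fails [AND]: Redundant cable degraded=not, #2 interlocking CPU trips=occurs, Track relay is down=occurs → not all inputs occur → does not occur.
Vital path lost [AND]: B lamp driver faulted=not, Redundant signal lamp stuck=occurs → not all inputs occur → does not occur.
Detection branch lost [AND]: Insulated joint faulted=not, Track circuit fails=not, Vital path lost=not, Power supply is inoperative=occurs → not all inputs occur → does not occur.
Signal drive fails [AND]: Redundant vital relay is down=occurs, Right bond wire failed=not → not all inputs occur → does not occur.
Interlocking logic down [AND]: Insulated joint 2 malfunctions=occurs, Lower cable 2 trips=occurs, Inboard interlocking CPU 2 faulted=occurs → all inputs occur → occurs.
Power stage lost [OR]: Interlocking logic down=occurs, Track relay 2 malfunctions=occurs → at least one input occurs → occurs.
Track circuit 2 lost [AND]: Signal drive fails=not, Right axle counter failed=occurs, Power stage lost=occurs, Backup lamp driver 2 trips=occurs → not all inputs occur → does not occur.
Rail signal shows false clear [OR]: Detection branch lost=not, Track circuit 2 lost=not → no input occurs → does not occur.

No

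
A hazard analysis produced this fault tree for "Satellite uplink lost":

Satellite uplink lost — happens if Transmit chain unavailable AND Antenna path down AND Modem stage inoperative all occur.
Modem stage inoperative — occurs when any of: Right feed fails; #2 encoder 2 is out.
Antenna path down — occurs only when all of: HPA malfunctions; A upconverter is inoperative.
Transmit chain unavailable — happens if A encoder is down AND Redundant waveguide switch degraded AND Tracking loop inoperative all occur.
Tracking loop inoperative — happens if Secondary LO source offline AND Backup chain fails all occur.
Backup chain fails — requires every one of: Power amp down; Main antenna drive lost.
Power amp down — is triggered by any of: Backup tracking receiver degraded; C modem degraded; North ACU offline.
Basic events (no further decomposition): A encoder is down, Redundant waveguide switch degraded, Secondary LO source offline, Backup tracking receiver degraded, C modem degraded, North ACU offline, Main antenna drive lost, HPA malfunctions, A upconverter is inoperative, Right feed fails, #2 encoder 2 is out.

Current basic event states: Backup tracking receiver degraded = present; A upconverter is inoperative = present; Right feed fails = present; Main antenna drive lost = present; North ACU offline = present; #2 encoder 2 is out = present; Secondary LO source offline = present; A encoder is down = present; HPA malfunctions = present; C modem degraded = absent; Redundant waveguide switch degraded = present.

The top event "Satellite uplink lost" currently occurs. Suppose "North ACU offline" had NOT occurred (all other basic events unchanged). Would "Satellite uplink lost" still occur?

Yes

Counterfactual: set "North ACU offline" to not occurred.
Power amp down [OR]: Backup tracking receiver degraded=occurs, C modem degraded=not, North ACU offline=not → at least one input occurs → occurs.
Backup chain fails [AND]: Power amp down=occurs, Main antenna drive lost=occurs → all inputs occur → occurs.
Tracking loop inoperative [AND]: Secondary LO source offline=occurs, Backup chain fails=occurs → all inputs occur → occurs.
Transmit chain unavailable [AND]: A encoder is down=occurs, Redundant waveguide switch degraded=occurs, Tracking loop inoperative=occurs → all inputs occur → occurs.
Antenna path down [AND]: HPA malfunctions=occurs, A upconverter is inoperative=occurs → all inputs occur → occurs.
Modem stage inoperative [OR]: Right feed fails=occurs, #2 encoder 2 is out=occurs → at least one input occurs → occurs.
Satellite uplink lost [AND]: Transmit chain unavailable=occurs, Antenna path down=occurs, Modem stage inoperative=occurs → all inputs occur → occurs.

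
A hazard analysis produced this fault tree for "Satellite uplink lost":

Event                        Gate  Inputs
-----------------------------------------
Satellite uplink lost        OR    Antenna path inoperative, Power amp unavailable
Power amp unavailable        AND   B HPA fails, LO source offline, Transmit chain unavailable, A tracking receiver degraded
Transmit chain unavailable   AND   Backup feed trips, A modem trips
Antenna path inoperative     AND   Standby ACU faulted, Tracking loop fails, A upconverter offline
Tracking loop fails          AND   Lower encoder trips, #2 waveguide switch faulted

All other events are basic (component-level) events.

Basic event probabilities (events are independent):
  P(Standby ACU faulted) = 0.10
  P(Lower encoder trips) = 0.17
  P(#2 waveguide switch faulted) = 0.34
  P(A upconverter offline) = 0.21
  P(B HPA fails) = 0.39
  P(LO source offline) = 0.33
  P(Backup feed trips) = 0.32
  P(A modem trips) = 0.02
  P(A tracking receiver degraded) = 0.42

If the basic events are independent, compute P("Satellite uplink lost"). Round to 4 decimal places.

0.0016

P(Tracking loop fails) [AND] = 0.17 × 0.34 = 0.057800
P(Antenna path inoperative) [AND] = 0.10 × 0.057800 × 0.21 = 0.001214
P(Transmit chain unavailable) [AND] = 0.32 × 0.02 = 0.006400
P(Power amp unavailable) [AND] = 0.39 × 0.33 × 0.006400 × 0.42 = 0.000346
P(Satellite uplink lost) [OR] = 1 − (1−0.001214) × (1−0.000346) = 0.001560
Rounded to 4 decimal places: P(Satellite uplink lost) ≈ 0.0016.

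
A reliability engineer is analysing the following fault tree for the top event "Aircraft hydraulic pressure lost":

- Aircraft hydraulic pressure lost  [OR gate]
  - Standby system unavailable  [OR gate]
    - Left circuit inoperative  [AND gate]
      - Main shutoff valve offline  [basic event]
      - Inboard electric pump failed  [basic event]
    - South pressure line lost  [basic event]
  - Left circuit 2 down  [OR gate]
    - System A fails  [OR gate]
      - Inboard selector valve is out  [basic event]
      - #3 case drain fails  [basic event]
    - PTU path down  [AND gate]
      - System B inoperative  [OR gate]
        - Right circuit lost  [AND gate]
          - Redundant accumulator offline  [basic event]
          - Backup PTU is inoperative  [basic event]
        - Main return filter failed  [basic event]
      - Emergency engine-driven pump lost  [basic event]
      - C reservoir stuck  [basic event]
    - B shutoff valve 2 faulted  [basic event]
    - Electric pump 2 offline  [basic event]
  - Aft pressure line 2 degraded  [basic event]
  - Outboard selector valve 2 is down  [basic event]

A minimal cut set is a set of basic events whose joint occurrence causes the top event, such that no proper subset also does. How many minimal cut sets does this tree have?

10

Left circuit inoperative [AND]: one cut set from each child combined → 1 × 1 = 1 cut set(s).
Standby system unavailable [OR]: union of children's cut sets → 2 cut set(s).
System A fails [OR]: union of children's cut sets → 2 cut set(s).
Right circuit lost [AND]: one cut set from each child combined → 1 × 1 = 1 cut set(s).
System B inoperative [OR]: union of children's cut sets → 2 cut set(s).
PTU path down [AND]: one cut set from each child combined → 2 × 1 × 1 = 2 cut set(s).
Left circuit 2 down [OR]: union of children's cut sets → 6 cut set(s).
Aircraft hydraulic pressure lost [OR]: union of children's cut sets → 10 cut set(s).
Minimal cut sets: {Inboard electric pump failed, Main shutoff valve offline}; {South pressure line lost}; {Inboard selector valve is out}; {#3 case drain fails}; {Backup PTU is inoperative, C reservoir stuck, Emergency engine-driven pump lost, Redundant accumulator offline}; {C reservoir stuck, Emergency engine-driven pump lost, Main return filter failed}; {B shutoff valve 2 faulted}; {Electric pump 2 offline}; {Aft pressure line 2 degraded}; {Outboard selector valve 2 is down}.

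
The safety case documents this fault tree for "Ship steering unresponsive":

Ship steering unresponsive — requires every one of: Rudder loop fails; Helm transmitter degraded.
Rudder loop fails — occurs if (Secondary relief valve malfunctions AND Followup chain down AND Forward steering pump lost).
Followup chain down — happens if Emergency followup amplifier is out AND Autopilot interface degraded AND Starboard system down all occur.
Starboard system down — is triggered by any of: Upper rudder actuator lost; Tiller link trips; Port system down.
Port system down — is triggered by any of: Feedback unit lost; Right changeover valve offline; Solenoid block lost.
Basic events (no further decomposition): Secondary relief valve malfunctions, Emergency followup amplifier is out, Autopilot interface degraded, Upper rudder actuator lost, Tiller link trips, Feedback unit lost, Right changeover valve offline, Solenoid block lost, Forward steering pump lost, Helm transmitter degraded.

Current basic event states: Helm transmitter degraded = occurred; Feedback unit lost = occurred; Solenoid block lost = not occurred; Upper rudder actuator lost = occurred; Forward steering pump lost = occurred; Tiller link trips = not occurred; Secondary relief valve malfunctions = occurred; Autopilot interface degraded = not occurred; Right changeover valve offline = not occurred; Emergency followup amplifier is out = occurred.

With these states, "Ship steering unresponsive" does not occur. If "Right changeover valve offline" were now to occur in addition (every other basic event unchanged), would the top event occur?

Counterfactual: set "Right changeover valve offline" to occurred.
Port system down [OR]: Feedback unit lost=occurs, Right changeover valve offline=occurs, Solenoid block lost=not → at least one input occurs → occurs.
Starboard system down [OR]: Upper rudder actuator lost=occurs, Tiller link trips=not, Port system down=occurs → at least one input occurs → occurs.
Followup chain down [AND]: Emergency followup amplifier is out=occurs, Autopilot interface degraded=not, Starboard system down=occurs → not all inputs occur → does not occur.
Rudder loop fails [AND]: Secondary relief valve malfunctions=occurs, Followup chain down=not, Forward steering pump lost=occurs → not all inputs occur → does not occur.
Ship steering unresponsive [AND]: Rudder loop fails=not, Helm transmitter degraded=occurs → not all inputs occur → does not occur.

No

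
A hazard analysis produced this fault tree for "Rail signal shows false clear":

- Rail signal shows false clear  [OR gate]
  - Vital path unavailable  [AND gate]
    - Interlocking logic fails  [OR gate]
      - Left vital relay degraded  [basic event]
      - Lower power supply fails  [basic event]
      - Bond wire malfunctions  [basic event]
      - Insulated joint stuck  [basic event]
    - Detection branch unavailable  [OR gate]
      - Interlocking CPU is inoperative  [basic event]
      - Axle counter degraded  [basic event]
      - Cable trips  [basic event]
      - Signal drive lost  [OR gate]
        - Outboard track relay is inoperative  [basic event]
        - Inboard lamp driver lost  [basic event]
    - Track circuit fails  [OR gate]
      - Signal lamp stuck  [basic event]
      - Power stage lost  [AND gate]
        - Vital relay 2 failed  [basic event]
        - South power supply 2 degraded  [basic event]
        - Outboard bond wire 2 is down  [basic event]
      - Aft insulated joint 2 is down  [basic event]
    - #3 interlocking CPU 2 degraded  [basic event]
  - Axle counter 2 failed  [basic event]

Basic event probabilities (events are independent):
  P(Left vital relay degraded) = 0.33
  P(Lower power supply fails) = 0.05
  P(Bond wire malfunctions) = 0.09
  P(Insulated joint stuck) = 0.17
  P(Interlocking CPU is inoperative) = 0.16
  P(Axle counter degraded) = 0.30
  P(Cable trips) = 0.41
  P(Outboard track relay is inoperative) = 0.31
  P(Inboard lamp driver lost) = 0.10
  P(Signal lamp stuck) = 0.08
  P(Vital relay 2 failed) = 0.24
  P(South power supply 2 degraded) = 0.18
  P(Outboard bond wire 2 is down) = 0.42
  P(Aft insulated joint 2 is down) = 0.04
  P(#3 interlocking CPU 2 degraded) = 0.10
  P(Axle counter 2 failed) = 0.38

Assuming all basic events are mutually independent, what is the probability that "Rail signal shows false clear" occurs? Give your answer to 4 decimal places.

P(Interlocking logic fails) [OR] = 1 − (1−0.33) × (1−0.05) × (1−0.09) × (1−0.17) = 0.519252
P(Signal drive lost) [OR] = 1 − (1−0.31) × (1−0.10) = 0.379000
P(Detection branch unavailable) [OR] = 1 − (1−0.16) × (1−0.30) × (1−0.41) × (1−0.379000) = 0.784563
P(Power stage lost) [AND] = 0.24 × 0.18 × 0.42 = 0.018144
P(Track circuit fails) [OR] = 1 − (1−0.08) × (1−0.018144) × (1−0.04) = 0.132825
P(Vital path unavailable) [AND] = 0.519252 × 0.784563 × 0.132825 × 0.10 = 0.005411
P(Rail signal shows false clear) [OR] = 1 − (1−0.005411) × (1−0.38) = 0.383355
Rounded to 4 decimal places: P(Rail signal shows false clear) ≈ 0.3834.

0.3834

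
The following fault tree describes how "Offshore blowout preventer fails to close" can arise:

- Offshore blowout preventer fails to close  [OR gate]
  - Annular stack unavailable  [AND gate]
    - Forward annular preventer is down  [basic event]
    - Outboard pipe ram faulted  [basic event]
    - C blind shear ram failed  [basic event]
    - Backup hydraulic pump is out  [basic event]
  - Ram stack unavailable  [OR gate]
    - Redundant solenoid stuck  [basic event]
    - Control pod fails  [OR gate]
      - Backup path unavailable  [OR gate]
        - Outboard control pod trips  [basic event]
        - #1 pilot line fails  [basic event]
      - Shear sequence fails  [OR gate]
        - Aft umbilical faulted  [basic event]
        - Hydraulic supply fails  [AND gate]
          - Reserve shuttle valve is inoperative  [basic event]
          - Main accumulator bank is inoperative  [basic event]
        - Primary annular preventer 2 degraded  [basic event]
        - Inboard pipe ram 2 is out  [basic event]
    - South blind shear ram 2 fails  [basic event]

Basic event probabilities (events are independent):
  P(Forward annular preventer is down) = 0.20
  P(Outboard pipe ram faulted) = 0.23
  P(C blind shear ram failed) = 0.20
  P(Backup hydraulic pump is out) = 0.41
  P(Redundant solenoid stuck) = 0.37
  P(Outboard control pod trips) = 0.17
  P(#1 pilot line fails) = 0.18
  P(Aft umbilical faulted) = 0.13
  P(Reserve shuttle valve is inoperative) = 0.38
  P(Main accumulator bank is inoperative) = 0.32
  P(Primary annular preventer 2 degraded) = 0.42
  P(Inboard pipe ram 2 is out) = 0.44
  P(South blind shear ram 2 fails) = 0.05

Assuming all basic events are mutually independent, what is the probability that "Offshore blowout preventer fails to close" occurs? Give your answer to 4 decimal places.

0.8993

P(Annular stack unavailable) [AND] = 0.20 × 0.23 × 0.20 × 0.41 = 0.003772
P(Backup path unavailable) [OR] = 1 − (1−0.17) × (1−0.18) = 0.319400
P(Hydraulic supply fails) [AND] = 0.38 × 0.32 = 0.121600
P(Shear sequence fails) [OR] = 1 − (1−0.13) × (1−0.121600) × (1−0.42) × (1−0.44) = 0.751785
P(Control pod fails) [OR] = 1 − (1−0.319400) × (1−0.751785) = 0.831065
P(Ram stack unavailable) [OR] = 1 − (1−0.37) × (1−0.831065) × (1−0.05) = 0.898892
P(Offshore blowout preventer fails to close) [OR] = 1 − (1−0.003772) × (1−0.898892) = 0.899273
Rounded to 4 decimal places: P(Offshore blowout preventer fails to close) ≈ 0.8993.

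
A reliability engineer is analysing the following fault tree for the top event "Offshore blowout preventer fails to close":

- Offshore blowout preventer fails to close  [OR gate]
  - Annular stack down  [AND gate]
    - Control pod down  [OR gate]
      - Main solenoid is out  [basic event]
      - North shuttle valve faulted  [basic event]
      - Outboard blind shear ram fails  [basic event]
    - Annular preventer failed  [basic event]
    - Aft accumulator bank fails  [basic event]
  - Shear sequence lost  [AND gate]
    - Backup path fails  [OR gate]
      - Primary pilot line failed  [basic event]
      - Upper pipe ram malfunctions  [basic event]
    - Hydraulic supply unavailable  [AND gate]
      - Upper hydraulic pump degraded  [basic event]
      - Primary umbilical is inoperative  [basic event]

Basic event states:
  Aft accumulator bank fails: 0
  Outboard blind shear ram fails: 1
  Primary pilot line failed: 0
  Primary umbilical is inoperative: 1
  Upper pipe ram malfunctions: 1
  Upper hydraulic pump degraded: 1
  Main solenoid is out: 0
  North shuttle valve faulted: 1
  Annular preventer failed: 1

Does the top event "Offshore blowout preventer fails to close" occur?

Yes

Control pod down [OR]: Main solenoid is out=not, North shuttle valve faulted=occurs, Outboard blind shear ram fails=occurs → at least one input occurs → occurs.
Annular stack down [AND]: Control pod down=occurs, Annular preventer failed=occurs, Aft accumulator bank fails=not → not all inputs occur → does not occur.
Backup path fails [OR]: Primary pilot line failed=not, Upper pipe ram malfunctions=occurs → at least one input occurs → occurs.
Hydraulic supply unavailable [AND]: Upper hydraulic pump degraded=occurs, Primary umbilical is inoperative=occurs → all inputs occur → occurs.
Shear sequence lost [AND]: Backup path fails=occurs, Hydraulic supply unavailable=occurs → all inputs occur → occurs.
Offshore blowout preventer fails to close [OR]: Annular stack down=not, Shear sequence lost=occurs → at least one input occurs → occurs.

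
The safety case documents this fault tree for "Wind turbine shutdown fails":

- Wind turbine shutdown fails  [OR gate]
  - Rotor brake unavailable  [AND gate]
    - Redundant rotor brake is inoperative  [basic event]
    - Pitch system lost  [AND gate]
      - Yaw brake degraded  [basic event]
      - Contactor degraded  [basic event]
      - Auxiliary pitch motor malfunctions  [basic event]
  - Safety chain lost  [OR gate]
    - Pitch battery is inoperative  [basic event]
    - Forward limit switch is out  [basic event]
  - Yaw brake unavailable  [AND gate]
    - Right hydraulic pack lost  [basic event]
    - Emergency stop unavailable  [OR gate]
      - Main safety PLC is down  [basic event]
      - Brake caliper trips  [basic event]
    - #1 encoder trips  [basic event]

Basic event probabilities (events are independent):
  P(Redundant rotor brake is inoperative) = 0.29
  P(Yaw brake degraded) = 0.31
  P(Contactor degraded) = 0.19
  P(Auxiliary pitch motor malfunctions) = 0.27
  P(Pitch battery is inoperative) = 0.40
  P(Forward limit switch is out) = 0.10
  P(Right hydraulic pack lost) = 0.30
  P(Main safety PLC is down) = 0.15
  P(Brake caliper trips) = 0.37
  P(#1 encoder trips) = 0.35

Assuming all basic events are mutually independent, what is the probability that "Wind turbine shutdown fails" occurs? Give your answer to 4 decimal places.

P(Pitch system lost) [AND] = 0.31 × 0.19 × 0.27 = 0.015903
P(Rotor brake unavailable) [AND] = 0.29 × 0.015903 = 0.004612
P(Safety chain lost) [OR] = 1 − (1−0.40) × (1−0.10) = 0.460000
P(Emergency stop unavailable) [OR] = 1 − (1−0.15) × (1−0.37) = 0.464500
P(Yaw brake unavailable) [AND] = 0.30 × 0.464500 × 0.35 = 0.048773
P(Wind turbine shutdown fails) [OR] = 1 − (1−0.004612) × (1−0.460000) × (1−0.048773) = 0.488706
Rounded to 4 decimal places: P(Wind turbine shutdown fails) ≈ 0.4887.

0.4887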